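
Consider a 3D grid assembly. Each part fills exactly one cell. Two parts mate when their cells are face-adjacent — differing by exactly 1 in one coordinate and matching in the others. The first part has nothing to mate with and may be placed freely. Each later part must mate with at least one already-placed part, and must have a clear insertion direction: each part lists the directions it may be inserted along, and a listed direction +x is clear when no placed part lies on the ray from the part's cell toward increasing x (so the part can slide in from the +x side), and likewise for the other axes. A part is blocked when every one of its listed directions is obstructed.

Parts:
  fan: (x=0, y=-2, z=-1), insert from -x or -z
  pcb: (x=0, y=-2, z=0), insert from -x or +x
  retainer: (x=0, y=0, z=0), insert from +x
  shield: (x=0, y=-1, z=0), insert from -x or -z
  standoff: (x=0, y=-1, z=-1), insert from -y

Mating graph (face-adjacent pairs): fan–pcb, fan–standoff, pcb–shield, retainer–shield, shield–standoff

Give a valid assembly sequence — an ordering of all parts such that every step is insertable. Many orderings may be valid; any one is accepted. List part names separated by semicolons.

shield; standoff; fan; pcb; retainer

1. shield@(0, -1, 0) [-x clear] — {shield}
2. standoff@(0, -1, -1) [-y clear] — {shield, standoff}
3. fan@(0, -2, -1) [-x clear] — {fan, shield, standoff}
4. pcb@(0, -2, 0) [-x clear] — {fan, pcb, shield, standoff}
5. retainer@(0, 0, 0) [+x clear] — {fan, pcb, retainer, shield, standoff}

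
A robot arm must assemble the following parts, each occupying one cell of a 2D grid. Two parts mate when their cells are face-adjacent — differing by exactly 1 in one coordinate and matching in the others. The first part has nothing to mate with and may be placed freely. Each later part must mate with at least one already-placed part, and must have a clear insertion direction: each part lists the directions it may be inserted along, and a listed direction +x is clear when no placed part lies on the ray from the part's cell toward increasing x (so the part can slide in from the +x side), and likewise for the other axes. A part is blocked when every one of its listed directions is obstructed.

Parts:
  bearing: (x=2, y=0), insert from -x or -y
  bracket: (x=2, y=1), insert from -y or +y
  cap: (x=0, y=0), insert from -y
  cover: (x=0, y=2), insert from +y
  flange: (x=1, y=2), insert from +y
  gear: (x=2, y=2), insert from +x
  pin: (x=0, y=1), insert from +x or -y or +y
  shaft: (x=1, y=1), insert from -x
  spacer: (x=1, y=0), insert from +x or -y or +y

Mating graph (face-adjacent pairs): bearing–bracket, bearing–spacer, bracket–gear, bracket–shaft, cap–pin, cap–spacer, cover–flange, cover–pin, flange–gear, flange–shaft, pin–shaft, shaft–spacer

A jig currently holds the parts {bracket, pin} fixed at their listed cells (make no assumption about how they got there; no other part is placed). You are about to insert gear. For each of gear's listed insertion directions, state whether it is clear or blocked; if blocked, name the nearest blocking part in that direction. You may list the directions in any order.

+x: ray from gear(2, 2) has no placed part ⇒ clear

+x: clear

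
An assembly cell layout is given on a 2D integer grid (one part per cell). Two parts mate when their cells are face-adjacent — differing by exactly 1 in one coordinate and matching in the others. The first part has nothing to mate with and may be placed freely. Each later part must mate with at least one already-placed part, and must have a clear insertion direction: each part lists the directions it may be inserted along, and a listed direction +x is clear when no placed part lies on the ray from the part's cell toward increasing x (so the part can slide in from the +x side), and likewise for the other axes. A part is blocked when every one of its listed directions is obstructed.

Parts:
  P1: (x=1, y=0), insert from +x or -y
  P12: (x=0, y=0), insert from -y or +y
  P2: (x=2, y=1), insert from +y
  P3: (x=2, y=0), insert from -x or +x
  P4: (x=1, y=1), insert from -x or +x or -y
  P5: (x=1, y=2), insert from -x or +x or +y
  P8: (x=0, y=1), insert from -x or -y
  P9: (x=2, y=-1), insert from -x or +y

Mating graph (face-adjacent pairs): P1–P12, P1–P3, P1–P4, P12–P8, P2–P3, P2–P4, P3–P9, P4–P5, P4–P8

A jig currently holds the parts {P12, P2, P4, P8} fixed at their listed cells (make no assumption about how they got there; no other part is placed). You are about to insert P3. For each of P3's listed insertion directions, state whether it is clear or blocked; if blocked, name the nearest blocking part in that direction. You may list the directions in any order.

+x: clear; -x: blocked by P12

-x: nearest on ray is P12@(0, 0) ⇒ blocked
+x: ray from P3(2, 0) has no placed part ⇒ clear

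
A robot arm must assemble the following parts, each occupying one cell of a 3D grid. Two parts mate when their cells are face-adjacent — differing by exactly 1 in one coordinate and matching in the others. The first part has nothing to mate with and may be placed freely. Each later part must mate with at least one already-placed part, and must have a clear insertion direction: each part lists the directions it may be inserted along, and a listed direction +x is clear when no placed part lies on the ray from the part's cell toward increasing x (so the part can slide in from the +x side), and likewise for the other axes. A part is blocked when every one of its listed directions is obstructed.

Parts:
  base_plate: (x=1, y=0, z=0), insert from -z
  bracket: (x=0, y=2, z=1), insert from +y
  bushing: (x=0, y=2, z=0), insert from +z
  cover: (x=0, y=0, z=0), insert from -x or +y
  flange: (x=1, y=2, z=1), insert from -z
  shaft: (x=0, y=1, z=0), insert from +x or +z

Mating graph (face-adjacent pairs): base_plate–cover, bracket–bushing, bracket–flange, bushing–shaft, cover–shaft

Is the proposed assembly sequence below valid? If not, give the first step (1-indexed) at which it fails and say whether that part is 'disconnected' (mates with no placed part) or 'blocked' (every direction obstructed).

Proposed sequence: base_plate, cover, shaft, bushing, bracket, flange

Valid

1. base_plate@(1, 0, 0) [-z clear] — {base_plate}
2. cover@(0, 0, 0) [-x clear] — {base_plate, cover}
3. shaft@(0, 1, 0) [+x clear] — {base_plate, cover, shaft}
4. bushing@(0, 2, 0) [+z clear] — {base_plate, bushing, cover, shaft}
5. bracket@(0, 2, 1) [+y clear] — {base_plate, bracket, bushing, cover, shaft}
6. flange@(1, 2, 1) [-z clear] — {base_plate, bracket, bushing, cover, flange, shaft}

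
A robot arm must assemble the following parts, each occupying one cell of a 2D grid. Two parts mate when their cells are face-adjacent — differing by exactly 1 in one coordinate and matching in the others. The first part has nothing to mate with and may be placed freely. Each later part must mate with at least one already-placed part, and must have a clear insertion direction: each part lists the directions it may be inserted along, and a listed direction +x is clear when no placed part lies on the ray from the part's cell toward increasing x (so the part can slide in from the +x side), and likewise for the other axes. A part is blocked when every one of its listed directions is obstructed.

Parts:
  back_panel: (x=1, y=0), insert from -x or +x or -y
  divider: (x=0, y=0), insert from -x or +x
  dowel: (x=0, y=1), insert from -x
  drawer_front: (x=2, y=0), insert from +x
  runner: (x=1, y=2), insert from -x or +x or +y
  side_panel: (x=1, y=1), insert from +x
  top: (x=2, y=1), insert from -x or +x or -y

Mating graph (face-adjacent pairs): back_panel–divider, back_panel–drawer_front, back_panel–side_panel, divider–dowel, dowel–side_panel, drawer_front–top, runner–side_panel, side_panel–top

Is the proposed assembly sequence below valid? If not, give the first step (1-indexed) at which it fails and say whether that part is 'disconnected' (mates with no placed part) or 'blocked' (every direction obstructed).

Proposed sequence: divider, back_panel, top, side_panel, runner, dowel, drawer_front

Invalid at step 3 (disconnected)

1. divider@(0, 0) [-x clear] — {divider}
2. back_panel@(1, 0) [+x clear] — {back_panel, divider}
3. top@(2, 1) — no placed neighbour ⇒ disconnected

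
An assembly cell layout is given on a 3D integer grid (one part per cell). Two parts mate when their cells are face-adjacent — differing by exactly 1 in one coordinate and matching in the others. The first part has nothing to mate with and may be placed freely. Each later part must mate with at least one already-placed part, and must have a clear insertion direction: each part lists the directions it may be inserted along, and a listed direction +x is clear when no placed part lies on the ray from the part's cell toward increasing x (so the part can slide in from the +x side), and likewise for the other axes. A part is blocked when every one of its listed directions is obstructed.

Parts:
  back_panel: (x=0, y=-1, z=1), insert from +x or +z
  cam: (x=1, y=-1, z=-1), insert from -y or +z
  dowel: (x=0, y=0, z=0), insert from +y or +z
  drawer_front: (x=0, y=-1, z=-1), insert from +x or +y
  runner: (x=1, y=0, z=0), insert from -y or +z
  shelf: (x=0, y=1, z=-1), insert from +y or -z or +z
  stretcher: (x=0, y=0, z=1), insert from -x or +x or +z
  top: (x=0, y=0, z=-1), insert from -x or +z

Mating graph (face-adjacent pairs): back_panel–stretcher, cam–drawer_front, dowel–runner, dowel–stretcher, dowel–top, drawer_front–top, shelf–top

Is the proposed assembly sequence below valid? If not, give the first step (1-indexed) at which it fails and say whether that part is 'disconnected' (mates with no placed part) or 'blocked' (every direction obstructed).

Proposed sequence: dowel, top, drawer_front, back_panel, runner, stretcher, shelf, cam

1. dowel@(0, 0, 0) [+y clear] — {dowel}
2. top@(0, 0, -1) [-x clear] — {dowel, top}
3. drawer_front@(0, -1, -1) [+x clear] — {dowel, drawer_front, top}
4. back_panel@(0, -1, 1) — no placed neighbour ⇒ disconnected

Invalid at step 4 (disconnected)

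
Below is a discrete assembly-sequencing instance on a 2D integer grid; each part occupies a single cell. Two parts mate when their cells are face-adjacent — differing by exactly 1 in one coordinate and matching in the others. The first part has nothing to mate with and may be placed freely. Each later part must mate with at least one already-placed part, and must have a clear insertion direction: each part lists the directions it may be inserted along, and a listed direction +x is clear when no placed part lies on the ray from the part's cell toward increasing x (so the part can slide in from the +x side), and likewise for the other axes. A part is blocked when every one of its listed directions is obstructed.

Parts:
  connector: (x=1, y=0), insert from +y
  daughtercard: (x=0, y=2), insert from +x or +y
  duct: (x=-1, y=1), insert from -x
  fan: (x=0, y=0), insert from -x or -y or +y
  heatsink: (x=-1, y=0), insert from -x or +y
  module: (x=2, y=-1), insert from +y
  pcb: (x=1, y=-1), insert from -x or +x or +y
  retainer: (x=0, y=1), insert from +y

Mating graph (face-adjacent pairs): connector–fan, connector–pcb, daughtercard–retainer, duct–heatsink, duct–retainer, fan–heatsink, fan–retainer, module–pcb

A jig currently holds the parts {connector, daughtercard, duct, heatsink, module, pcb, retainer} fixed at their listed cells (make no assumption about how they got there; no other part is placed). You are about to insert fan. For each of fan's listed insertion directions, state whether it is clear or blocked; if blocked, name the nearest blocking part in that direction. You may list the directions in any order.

+y: blocked by retainer; -x: blocked by heatsink; -y: clear

-x: nearest on ray is heatsink@(-1, 0) ⇒ blocked
-y: ray from fan(0, 0) has no placed part ⇒ clear
+y: nearest on ray is retainer@(0, 1) ⇒ blocked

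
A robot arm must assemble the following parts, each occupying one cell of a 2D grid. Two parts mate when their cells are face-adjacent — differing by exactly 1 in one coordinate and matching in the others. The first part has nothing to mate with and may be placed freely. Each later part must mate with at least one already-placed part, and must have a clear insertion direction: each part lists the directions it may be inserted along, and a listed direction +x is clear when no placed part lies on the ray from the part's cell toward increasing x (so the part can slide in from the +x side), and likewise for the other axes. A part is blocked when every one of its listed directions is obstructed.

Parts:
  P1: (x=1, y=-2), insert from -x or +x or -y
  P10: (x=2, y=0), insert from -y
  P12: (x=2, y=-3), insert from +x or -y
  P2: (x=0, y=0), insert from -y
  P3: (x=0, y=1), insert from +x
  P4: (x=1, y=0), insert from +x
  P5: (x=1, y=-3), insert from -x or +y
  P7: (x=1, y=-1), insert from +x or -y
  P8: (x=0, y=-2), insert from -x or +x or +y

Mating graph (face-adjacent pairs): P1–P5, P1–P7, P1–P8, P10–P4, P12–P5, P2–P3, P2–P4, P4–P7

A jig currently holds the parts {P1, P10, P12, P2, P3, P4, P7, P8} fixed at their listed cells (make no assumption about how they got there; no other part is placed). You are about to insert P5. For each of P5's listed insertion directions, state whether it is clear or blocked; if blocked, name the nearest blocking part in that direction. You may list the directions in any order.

+y: blocked by P1; -x: clear

-x: ray from P5(1, -3) has no placed part ⇒ clear
+y: nearest on ray is P1@(1, -2) ⇒ blocked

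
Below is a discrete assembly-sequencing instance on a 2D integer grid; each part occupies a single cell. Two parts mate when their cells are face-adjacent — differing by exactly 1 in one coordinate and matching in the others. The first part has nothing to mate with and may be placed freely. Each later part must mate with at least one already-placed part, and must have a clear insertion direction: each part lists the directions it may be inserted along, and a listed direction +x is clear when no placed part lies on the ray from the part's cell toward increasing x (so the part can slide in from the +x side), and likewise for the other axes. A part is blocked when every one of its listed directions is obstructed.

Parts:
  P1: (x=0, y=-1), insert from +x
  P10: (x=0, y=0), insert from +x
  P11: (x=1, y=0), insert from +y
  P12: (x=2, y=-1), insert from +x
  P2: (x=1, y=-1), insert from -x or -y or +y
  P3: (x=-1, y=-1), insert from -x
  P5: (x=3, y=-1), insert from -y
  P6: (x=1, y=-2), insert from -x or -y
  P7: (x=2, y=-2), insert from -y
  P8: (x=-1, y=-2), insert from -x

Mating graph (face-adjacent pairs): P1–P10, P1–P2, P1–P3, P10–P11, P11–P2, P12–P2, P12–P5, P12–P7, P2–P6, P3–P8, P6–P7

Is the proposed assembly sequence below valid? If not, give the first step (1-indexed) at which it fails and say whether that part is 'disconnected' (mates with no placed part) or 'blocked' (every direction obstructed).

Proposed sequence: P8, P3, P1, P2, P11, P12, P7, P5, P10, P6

1. P8@(-1, -2) [-x clear] — {P8}
2. P3@(-1, -1) [-x clear] — {P3, P8}
3. P1@(0, -1) [+x clear] — {P1, P3, P8}
4. P2@(1, -1) [-y clear] — {P1, P2, P3, P8}
5. P11@(1, 0) [+y clear] — {P1, P11, P2, P3, P8}
6. P12@(2, -1) [+x clear] — {P1, P11, P12, P2, P3, P8}
7. P7@(2, -2) [-y clear] — {P1, P11, P12, P2, P3, P7, P8}
8. P5@(3, -1) [-y clear] — {P1, P11, P12, P2, P3, P5, P7, P8}
9. P10@(0, 0) — +x all obstructed ⇒ blocked

Invalid at step 9 (blocked)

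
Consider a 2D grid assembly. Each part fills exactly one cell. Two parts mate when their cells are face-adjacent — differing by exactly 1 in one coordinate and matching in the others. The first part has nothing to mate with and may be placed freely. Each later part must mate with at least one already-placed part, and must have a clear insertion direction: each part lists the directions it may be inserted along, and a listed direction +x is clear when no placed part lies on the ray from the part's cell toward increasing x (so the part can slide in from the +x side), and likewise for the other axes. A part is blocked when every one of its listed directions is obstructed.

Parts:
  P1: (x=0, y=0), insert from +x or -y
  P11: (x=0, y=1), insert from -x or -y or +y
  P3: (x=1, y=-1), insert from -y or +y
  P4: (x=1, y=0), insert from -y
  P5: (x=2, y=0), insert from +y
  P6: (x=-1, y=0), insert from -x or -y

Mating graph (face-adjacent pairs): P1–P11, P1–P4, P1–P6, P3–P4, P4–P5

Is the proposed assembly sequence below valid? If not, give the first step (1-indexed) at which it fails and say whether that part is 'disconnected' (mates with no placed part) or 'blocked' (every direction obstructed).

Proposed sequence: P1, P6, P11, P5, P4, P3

1. P1@(0, 0) [+x clear] — {P1}
2. P6@(-1, 0) [-x clear] — {P1, P6}
3. P11@(0, 1) [-x clear] — {P1, P11, P6}
4. P5@(2, 0) — no placed neighbour ⇒ disconnected

Invalid at step 4 (disconnected)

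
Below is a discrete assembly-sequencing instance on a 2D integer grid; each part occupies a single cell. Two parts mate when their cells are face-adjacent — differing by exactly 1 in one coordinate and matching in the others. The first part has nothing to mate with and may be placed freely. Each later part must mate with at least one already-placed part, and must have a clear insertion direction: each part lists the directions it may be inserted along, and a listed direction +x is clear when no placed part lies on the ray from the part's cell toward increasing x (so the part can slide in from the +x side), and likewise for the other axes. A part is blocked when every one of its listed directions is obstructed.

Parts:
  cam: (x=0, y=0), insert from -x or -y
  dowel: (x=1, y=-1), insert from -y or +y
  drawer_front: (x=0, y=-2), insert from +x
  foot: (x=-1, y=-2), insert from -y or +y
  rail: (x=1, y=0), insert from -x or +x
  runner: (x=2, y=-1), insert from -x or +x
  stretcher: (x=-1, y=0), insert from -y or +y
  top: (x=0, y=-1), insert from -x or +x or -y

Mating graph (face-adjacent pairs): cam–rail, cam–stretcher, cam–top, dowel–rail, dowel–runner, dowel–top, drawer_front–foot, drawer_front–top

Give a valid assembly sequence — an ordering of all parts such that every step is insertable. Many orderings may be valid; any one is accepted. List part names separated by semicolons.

1. dowel@(1, -1) [-y clear] — {dowel}
2. runner@(2, -1) [+x clear] — {dowel, runner}
3. top@(0, -1) [-x clear] — {dowel, runner, top}
4. rail@(1, 0) [-x clear] — {dowel, rail, runner, top}
5. cam@(0, 0) [-x clear] — {cam, dowel, rail, runner, top}
6. stretcher@(-1, 0) [-y clear] — {cam, dowel, rail, runner, stretcher, top}
7. drawer_front@(0, -2) [+x clear] — {cam, dowel, drawer_front, rail, runner, stretcher, top}
8. foot@(-1, -2) [-y clear] — {cam, dowel, drawer_front, foot, rail, runner, stretcher, top}

dowel; runner; top; rail; cam; stretcher; drawer_front; foot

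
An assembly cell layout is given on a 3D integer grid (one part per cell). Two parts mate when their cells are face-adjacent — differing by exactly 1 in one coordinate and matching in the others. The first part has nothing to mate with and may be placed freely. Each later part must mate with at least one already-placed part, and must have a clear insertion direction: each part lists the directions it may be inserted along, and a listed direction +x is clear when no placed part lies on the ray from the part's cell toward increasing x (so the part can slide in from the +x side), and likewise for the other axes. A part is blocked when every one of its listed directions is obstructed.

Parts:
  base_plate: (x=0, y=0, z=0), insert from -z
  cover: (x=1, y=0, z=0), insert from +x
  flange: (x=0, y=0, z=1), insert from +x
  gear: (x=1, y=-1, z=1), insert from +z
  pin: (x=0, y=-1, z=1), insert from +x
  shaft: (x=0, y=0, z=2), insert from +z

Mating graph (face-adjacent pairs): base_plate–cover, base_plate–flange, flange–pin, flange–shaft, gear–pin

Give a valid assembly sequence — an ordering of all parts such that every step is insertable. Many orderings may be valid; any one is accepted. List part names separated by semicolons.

base_plate; cover; flange; pin; shaft; gear

1. base_plate@(0, 0, 0) [-z clear] — {base_plate}
2. cover@(1, 0, 0) [+x clear] — {base_plate, cover}
3. flange@(0, 0, 1) [+x clear] — {base_plate, cover, flange}
4. pin@(0, -1, 1) [+x clear] — {base_plate, cover, flange, pin}
5. shaft@(0, 0, 2) [+z clear] — {base_plate, cover, flange, pin, shaft}
6. gear@(1, -1, 1) [+z clear] — {base_plate, cover, flange, gear, pin, shaft}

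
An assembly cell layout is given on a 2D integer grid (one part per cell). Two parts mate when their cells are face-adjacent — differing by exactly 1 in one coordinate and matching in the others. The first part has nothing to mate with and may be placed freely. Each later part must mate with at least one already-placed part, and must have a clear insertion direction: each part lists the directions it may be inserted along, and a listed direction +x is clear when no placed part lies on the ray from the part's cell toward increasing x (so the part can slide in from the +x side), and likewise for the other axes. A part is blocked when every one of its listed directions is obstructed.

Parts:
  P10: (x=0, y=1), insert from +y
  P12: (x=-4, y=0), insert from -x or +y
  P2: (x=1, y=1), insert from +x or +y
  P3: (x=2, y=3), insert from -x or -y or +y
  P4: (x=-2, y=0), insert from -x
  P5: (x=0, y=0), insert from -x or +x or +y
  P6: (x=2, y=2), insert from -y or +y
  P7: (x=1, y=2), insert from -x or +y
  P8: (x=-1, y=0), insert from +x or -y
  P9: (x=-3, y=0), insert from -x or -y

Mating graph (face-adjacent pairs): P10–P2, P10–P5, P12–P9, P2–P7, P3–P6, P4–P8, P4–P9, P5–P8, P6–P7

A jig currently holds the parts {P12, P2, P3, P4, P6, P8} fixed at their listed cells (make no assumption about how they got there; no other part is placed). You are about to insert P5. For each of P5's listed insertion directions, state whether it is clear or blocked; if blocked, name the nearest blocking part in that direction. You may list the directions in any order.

-x: nearest on ray is P8@(-1, 0) ⇒ blocked
+x: ray from P5(0, 0) has no placed part ⇒ clear
+y: ray from P5(0, 0) has no placed part ⇒ clear

+x: clear; +y: clear; -x: blocked by P8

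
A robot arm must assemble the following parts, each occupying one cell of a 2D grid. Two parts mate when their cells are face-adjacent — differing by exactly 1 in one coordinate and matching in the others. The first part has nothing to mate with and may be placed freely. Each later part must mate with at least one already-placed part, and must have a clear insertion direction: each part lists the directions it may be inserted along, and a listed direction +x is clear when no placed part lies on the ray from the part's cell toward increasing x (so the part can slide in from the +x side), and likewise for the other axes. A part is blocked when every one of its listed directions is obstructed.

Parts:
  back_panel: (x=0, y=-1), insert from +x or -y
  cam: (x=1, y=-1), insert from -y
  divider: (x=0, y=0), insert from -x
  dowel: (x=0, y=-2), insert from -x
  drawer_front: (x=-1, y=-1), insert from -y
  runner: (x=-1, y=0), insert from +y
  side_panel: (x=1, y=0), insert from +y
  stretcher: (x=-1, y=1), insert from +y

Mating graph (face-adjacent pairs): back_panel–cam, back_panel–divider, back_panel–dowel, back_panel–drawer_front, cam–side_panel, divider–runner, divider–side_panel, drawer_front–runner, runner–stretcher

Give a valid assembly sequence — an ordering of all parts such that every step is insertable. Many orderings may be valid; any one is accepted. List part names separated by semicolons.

divider; back_panel; drawer_front; runner; stretcher; cam; dowel; side_panel

1. divider@(0, 0) [-x clear] — {divider}
2. back_panel@(0, -1) [+x clear] — {back_panel, divider}
3. drawer_front@(-1, -1) [-y clear] — {back_panel, divider, drawer_front}
4. runner@(-1, 0) [+y clear] — {back_panel, divider, drawer_front, runner}
5. stretcher@(-1, 1) [+y clear] — {back_panel, divider, drawer_front, runner, stretcher}
6. cam@(1, -1) [-y clear] — {back_panel, cam, divider, drawer_front, runner, stretcher}
7. dowel@(0, -2) [-x clear] — {back_panel, cam, divider, dowel, drawer_front, runner, stretcher}
8. side_panel@(1, 0) [+y clear] — {back_panel, cam, divider, dowel, drawer_front, runner, side_panel, stretcher}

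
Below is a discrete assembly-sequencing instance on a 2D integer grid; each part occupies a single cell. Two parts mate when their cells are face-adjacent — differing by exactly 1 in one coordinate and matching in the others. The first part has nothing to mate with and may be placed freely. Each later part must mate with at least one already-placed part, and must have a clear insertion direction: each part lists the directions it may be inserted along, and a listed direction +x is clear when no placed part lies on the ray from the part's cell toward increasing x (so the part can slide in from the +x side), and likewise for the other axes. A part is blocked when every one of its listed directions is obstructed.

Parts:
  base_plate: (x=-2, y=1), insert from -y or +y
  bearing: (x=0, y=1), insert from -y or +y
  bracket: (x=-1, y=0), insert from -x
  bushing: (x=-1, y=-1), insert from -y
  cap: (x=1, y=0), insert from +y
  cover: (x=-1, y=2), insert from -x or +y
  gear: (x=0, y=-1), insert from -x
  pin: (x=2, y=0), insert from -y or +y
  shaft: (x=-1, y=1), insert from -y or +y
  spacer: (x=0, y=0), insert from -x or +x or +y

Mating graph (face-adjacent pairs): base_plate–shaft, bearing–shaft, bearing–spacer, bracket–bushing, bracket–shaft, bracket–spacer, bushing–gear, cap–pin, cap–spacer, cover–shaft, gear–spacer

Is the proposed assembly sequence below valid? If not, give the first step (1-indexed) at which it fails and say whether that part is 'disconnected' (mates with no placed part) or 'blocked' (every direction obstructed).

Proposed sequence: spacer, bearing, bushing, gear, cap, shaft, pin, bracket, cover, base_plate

Invalid at step 3 (disconnected)

1. spacer@(0, 0) [-x clear] — {spacer}
2. bearing@(0, 1) [+y clear] — {bearing, spacer}
3. bushing@(-1, -1) — no placed neighbour ⇒ disconnected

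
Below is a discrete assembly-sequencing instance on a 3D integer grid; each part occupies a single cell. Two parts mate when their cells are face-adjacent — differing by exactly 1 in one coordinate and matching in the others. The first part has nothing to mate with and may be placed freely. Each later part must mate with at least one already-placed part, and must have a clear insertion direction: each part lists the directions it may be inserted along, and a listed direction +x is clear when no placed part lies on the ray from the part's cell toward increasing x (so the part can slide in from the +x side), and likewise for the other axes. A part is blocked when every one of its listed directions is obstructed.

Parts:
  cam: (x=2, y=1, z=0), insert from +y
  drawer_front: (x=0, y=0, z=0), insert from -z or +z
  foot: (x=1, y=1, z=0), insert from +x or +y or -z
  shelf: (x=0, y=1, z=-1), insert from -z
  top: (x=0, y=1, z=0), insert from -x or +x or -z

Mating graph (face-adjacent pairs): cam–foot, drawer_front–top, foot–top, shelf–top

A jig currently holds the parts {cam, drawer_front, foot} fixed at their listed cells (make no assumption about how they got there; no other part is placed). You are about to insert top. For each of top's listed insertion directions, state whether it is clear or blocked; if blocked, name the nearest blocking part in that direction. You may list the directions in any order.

-x: ray from top(0, 1, 0) has no placed part ⇒ clear
+x: nearest on ray is foot@(1, 1, 0) ⇒ blocked
-z: ray from top(0, 1, 0) has no placed part ⇒ clear

+x: blocked by foot; -x: clear; -z: clear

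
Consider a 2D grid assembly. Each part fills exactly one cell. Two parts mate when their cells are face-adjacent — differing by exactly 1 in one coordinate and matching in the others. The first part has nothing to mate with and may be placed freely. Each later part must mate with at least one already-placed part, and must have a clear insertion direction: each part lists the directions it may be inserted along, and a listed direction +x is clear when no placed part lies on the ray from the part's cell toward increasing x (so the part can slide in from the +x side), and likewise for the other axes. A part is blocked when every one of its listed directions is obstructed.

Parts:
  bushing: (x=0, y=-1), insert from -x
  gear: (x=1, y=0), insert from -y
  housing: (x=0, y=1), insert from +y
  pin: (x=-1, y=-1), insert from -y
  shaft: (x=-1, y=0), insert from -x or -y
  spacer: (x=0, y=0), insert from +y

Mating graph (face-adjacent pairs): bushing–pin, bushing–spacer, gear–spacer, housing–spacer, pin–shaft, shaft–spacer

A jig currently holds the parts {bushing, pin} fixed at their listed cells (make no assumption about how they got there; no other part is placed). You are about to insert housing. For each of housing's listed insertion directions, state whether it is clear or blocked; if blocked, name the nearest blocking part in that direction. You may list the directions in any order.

+y: clear

+y: ray from housing(0, 1) has no placed part ⇒ clear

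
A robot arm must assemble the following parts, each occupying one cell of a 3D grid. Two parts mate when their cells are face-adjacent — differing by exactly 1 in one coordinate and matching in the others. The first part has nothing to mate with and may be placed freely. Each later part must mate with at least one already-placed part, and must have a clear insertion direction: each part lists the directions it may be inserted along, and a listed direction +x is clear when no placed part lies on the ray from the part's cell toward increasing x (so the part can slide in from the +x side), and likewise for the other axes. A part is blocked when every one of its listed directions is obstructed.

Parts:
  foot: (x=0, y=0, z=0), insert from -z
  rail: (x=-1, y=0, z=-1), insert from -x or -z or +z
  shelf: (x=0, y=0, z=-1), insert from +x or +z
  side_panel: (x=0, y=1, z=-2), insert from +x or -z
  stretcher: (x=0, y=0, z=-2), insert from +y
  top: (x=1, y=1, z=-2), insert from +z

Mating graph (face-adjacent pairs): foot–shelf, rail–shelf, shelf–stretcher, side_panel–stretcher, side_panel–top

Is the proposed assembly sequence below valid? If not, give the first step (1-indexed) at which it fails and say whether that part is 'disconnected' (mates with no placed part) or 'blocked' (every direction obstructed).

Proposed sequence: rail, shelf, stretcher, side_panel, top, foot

1. rail@(-1, 0, -1) [-x clear] — {rail}
2. shelf@(0, 0, -1) [+x clear] — {rail, shelf}
3. stretcher@(0, 0, -2) [+y clear] — {rail, shelf, stretcher}
4. side_panel@(0, 1, -2) [+x clear] — {rail, shelf, side_panel, stretcher}
5. top@(1, 1, -2) [+z clear] — {rail, shelf, side_panel, stretcher, top}
6. foot@(0, 0, 0) — -z all obstructed ⇒ blocked

Invalid at step 6 (blocked)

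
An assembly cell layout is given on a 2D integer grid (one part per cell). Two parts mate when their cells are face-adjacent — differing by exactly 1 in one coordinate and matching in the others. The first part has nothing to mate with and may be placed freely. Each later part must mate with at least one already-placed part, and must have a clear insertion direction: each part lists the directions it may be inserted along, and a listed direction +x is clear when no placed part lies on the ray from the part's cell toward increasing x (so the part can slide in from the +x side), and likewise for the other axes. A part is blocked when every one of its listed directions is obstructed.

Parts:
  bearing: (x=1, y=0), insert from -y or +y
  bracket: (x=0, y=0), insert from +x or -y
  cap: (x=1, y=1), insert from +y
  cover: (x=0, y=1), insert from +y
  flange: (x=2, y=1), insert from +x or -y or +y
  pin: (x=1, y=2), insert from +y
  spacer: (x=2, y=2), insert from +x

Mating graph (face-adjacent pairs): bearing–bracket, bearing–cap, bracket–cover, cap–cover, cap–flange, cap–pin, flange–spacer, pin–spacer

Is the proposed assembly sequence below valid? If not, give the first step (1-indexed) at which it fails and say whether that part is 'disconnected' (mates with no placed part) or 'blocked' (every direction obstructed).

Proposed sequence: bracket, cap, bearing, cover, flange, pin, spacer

1. bracket@(0, 0) [+x clear] — {bracket}
2. cap@(1, 1) — no placed neighbour ⇒ disconnected

Invalid at step 2 (disconnected)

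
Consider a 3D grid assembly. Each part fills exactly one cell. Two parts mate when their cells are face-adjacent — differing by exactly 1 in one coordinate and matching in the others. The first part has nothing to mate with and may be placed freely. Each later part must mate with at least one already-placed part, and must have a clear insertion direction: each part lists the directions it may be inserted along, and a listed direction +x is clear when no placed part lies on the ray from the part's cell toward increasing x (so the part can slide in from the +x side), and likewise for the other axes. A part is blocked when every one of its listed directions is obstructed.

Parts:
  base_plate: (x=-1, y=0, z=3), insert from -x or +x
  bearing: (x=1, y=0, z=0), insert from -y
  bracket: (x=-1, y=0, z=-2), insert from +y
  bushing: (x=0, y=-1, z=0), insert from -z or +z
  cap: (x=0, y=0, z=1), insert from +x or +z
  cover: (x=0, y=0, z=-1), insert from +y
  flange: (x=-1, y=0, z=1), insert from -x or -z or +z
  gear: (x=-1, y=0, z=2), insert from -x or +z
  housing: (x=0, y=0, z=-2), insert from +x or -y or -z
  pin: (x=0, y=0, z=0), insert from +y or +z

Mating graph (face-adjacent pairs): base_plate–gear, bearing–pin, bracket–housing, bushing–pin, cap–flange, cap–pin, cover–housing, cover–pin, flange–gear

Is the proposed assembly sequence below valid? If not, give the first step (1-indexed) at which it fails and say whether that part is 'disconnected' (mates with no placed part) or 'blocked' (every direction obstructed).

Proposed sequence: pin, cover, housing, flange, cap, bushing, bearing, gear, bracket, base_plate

1. pin@(0, 0, 0) [+y clear] — {pin}
2. cover@(0, 0, -1) [+y clear] — {cover, pin}
3. housing@(0, 0, -2) [+x clear] — {cover, housing, pin}
4. flange@(-1, 0, 1) — no placed neighbour ⇒ disconnected

Invalid at step 4 (disconnected)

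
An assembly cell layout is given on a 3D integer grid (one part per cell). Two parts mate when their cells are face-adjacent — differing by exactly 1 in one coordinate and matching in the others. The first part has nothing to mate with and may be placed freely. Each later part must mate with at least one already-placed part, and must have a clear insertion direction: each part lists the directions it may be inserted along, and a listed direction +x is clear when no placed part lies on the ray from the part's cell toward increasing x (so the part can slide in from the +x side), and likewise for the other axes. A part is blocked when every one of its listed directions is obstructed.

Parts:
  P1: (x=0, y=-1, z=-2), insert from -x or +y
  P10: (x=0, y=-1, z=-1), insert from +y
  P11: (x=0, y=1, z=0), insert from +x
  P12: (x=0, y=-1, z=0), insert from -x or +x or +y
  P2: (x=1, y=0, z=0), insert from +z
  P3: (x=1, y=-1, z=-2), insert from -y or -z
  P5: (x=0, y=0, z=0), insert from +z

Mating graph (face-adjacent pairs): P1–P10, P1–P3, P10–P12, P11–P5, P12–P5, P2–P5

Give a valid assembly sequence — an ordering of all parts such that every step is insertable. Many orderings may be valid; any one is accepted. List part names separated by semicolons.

1. P1@(0, -1, -2) [-x clear] — {P1}
2. P10@(0, -1, -1) [+y clear] — {P1, P10}
3. P3@(1, -1, -2) [-y clear] — {P1, P10, P3}
4. P12@(0, -1, 0) [-x clear] — {P1, P10, P12, P3}
5. P5@(0, 0, 0) [+z clear] — {P1, P10, P12, P3, P5}
6. P11@(0, 1, 0) [+x clear] — {P1, P10, P11, P12, P3, P5}
7. P2@(1, 0, 0) [+z clear] — {P1, P10, P11, P12, P2, P3, P5}

P1; P10; P3; P12; P5; P11; P2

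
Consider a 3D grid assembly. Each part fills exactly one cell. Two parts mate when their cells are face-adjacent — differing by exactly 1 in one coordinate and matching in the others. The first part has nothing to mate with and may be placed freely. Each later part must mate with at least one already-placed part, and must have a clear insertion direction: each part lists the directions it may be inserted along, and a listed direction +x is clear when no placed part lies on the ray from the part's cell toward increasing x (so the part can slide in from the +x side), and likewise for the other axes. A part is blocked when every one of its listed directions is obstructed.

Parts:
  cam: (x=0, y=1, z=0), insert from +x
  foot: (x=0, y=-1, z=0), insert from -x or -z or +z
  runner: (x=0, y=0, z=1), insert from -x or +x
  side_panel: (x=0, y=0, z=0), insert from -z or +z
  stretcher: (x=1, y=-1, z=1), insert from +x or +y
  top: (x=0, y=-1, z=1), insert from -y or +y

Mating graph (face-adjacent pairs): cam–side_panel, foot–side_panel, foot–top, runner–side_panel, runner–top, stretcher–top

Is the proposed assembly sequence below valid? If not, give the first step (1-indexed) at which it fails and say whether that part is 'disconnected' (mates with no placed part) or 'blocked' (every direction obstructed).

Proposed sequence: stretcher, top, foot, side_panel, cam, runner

Valid

1. stretcher@(1, -1, 1) [+x clear] — {stretcher}
2. top@(0, -1, 1) [-y clear] — {stretcher, top}
3. foot@(0, -1, 0) [-x clear] — {foot, stretcher, top}
4. side_panel@(0, 0, 0) [-z clear] — {foot, side_panel, stretcher, top}
5. cam@(0, 1, 0) [+x clear] — {cam, foot, side_panel, stretcher, top}
6. runner@(0, 0, 1) [-x clear] — {cam, foot, runner, side_panel, stretcher, top}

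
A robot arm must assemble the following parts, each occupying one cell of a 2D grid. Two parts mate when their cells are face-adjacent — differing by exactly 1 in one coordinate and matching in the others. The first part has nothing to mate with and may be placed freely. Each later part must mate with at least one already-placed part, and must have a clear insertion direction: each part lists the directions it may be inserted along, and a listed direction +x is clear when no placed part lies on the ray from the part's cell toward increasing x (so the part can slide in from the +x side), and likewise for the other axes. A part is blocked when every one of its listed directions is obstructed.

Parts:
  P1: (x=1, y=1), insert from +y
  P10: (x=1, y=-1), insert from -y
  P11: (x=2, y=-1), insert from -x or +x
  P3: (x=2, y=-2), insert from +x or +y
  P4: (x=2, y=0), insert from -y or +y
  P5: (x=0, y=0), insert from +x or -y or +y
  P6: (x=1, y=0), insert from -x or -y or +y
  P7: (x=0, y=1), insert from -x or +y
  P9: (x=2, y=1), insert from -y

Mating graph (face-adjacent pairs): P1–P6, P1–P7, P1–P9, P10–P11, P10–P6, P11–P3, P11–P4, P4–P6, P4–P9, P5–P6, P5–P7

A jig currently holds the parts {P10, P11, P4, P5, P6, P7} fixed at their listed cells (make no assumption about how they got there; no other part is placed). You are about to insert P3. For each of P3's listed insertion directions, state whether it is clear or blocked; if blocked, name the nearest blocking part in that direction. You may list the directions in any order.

+x: ray from P3(2, -2) has no placed part ⇒ clear
+y: nearest on ray is P11@(2, -1) ⇒ blocked

+x: clear; +y: blocked by P11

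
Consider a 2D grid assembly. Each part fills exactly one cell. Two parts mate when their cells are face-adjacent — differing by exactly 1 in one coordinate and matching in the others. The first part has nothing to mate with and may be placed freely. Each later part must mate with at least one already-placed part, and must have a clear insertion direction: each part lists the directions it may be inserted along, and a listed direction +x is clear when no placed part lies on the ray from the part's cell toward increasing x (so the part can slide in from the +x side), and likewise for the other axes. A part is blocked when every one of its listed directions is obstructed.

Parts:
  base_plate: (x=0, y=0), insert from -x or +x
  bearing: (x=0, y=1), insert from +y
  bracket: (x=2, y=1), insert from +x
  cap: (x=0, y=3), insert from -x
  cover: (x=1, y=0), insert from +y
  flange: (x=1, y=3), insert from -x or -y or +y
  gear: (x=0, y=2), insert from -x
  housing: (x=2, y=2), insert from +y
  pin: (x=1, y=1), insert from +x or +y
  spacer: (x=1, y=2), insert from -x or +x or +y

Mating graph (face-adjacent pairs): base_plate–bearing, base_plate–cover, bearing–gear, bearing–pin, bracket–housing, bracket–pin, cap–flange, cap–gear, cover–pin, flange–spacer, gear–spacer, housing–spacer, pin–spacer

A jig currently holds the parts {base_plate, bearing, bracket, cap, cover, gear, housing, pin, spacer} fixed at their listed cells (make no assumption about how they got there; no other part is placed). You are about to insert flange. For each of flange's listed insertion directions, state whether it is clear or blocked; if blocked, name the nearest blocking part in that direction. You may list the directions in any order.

+y: clear; -x: blocked by cap; -y: blocked by spacer

-x: nearest on ray is cap@(0, 3) ⇒ blocked
-y: nearest on ray is spacer@(1, 2) ⇒ blocked
+y: ray from flange(1, 3) has no placed part ⇒ clear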